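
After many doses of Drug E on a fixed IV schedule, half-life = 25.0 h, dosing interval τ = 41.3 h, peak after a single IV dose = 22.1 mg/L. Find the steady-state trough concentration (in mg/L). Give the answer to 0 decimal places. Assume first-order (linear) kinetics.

k = ln2 / t½ = 0.693147 / 25.0 = 0.02773 h⁻¹
e^(−kτ) = e^(−0.02773 × 41.3) = 0.3181
Accumulation ratio R = 1 / (1 − e^(−kτ)) = 1 / (1 − 0.3181) = 1.466
Steady-state trough = C₀ × R × e^(−kτ) = 22.1 × 1.466 × 0.3181 = 10.31 mg/L

10 mg/L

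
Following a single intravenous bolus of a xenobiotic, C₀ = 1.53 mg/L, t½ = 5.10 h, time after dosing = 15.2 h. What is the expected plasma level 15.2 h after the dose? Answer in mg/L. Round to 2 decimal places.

0.19 mg/L

k = ln2 / t½ = 0.693147 / 5.10 = 0.1359 h⁻¹
C = C₀ · e^(−k·t) = 1.530 × e^(−0.1359 × 15.2)
  = 1.530 × 0.1267 = 0.1939 mg/L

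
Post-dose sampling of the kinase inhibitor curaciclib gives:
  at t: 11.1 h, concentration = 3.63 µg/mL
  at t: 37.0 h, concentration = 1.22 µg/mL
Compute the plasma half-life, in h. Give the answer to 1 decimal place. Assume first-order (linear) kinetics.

16.5 h

k = ln(C₁/C₂) / (t₂ − t₁) = ln(3.63/1.22) / (37.0 − 11.1)
  = 1.090 / 25.90 = 0.04208 h⁻¹
t½ = ln2 / k = 0.693147 / 0.04208 = 16.47 h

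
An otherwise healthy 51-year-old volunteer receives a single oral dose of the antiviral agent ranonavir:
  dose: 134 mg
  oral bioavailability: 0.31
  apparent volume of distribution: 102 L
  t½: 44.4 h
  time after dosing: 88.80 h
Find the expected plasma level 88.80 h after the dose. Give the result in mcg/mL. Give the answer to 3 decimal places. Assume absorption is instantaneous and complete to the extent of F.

0.102 mcg/mL

Amount reaching circulation = F × Dose = 0.31 × 134.0 = 41.54 mg
C₀ = F·Dose / Vd = 41.54 / 102 = 0.4073 mg/L
k = ln2 / t½ = 0.693147 / 44.4 = 0.01561 h⁻¹
t / t½ = 88.80 / 44.4 = 2 half-lives
C = C₀ × (1/2)^2 = 0.4073 × 0.2500 = 0.1018 mg/L
(0.1018 mg/L = 0.1018 mcg/mL)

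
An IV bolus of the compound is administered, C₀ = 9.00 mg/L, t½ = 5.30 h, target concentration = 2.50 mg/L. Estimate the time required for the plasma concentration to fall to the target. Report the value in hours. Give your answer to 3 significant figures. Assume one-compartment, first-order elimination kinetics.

k = ln2 / t½ = 0.693147 / 5.30 = 0.1308 h⁻¹
t = ln(C₀ / C) / k = ln(9.000 / 2.50) / 0.1308
  = ln(3.600) / 0.1308 = 1.281 / 0.1308 = 9.794 h

9.79 h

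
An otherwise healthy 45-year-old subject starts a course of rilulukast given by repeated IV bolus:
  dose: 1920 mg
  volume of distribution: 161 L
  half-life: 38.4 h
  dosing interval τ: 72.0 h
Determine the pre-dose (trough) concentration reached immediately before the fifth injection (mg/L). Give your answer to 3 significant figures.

4.45 mg/L

C₀ per dose = Dose / Vd = 1920 / 161 = 11.93 mg/L
k = ln2 / t½ = 0.693147 / 38.4 = 0.01805 h⁻¹
Fraction remaining after one interval: r = e^(−kτ) = e^(−0.01805 × 72.0) = 0.2726
Before dose 5, 4 doses have been given (aged 1τ, 2τ, 3τ, 4τ).
C_trough = C₀ × (r + r² + … + r^4) = C₀ × r(1−r^4)/(1−r)
        = 11.93 × 0.2726 × (1 − 0.005522) / (1 − 0.2726) = 4.446 mg/L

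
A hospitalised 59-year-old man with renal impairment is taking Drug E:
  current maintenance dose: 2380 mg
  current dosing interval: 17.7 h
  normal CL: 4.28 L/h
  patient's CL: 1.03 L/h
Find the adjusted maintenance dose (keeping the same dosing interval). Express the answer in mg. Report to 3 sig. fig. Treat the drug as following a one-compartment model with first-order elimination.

To keep the same average steady-state level, dosing rate must scale with clearance.
CL ratio = 1.03 / 4.28 = 0.2407
New dose (same interval) = 2380 × 0.2407 = 572.9 mg

573 mg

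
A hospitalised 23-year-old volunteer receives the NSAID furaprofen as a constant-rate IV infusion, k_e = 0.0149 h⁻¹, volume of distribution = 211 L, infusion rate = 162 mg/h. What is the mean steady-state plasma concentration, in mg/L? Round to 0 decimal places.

52 mg/L

CL = k × Vd = 0.01490 × 211 = 3.144 L/h
At steady state Css = R₀ / CL = 162 / 3.144 = 51.53 mg/L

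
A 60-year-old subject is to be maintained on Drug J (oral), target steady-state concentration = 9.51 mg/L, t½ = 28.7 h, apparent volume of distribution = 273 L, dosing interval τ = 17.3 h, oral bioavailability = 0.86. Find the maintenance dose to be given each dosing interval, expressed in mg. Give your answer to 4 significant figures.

k = ln2 / t½ = 0.693147 / 28.7 = 0.02415 h⁻¹
CL = k × Vd = 0.02415 × 273 = 6.593 L/h
At steady state, F × (Dose/τ) = Css × CL.
Dose = Css × CL × τ / F = 9.51 × 6.593 × 17.3 / 0.86 = 1261 mg

1261 mg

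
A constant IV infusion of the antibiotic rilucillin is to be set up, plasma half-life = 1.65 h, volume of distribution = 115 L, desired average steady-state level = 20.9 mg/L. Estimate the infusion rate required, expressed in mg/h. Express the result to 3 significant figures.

k = ln2 / t½ = 0.693147 / 1.65 = 0.4201 h⁻¹
CL = k × Vd = 0.4201 × 115 = 48.31 L/h
At steady state, infusion rate R₀ = Css × CL = 20.9 × 48.31 = 1010 mg/h

1010 mg/h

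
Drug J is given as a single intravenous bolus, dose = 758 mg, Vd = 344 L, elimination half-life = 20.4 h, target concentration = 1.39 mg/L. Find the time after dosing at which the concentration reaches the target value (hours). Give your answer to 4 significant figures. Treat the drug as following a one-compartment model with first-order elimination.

13.56 h

C₀ = Dose / Vd = 758.0 / 344 = 2.203 mg/L
k = ln2 / t½ = 0.693147 / 20.4 = 0.03398 h⁻¹
t = ln(C₀ / C) / k = ln(2.203 / 1.39) / 0.03398
  = ln(1.585) / 0.03398 = 0.4606 / 0.03398 = 13.56 h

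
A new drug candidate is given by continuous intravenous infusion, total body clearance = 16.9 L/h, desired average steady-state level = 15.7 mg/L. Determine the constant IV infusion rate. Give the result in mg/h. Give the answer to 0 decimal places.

265 mg/h

At steady state, infusion rate R₀ = Css × CL = 15.7 × 16.90 = 265.3 mg/h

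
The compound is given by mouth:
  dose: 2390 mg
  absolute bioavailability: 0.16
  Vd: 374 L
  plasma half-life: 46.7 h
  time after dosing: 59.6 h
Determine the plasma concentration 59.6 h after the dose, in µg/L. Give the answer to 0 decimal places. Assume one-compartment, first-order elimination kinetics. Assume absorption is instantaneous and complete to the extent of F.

422 µg/L

Amount reaching circulation = F × Dose = 0.16 × 2390 = 382.4 mg
C₀ = F·Dose / Vd = 382.4 / 374 = 1.022 mg/L
k = ln2 / t½ = 0.693147 / 46.7 = 0.01484 h⁻¹
C = C₀ · e^(−k·t) = 1.022 × e^(−0.01484 × 59.6)
  = 1.022 × 0.4129 = 0.4220 mg/L
Convert: 0.4220 mg/L × 1000 = 422.0 µg/L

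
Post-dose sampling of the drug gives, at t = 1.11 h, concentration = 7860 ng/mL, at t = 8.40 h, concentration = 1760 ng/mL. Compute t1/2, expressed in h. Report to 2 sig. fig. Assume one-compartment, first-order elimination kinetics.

3.4 h

k = ln(C₁/C₂) / (t₂ − t₁) = ln(7860/1760) / (8.40 − 1.11)
  = 1.496 / 7.290 = 0.2052 h⁻¹
t½ = ln2 / k = 0.693147 / 0.2052 = 3.378 h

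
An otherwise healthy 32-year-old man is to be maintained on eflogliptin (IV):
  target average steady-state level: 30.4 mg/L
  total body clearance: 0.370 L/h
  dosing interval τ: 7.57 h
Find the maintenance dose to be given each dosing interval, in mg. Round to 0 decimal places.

At steady state, Dose/τ = Css × CL.
Dose = Css × CL × τ = 30.4 × 0.3700 × 7.57 = 85.15 mg

85 mg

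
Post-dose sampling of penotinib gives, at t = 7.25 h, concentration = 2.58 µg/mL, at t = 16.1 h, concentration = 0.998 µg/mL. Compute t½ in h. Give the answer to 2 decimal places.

k = ln(C₁/C₂) / (t₂ − t₁) = ln(2.58/0.998) / (16.1 − 7.25)
  = 0.9498 / 8.850 = 0.1073 h⁻¹
t½ = ln2 / k = 0.693147 / 0.1073 = 6.460 h

6.46 h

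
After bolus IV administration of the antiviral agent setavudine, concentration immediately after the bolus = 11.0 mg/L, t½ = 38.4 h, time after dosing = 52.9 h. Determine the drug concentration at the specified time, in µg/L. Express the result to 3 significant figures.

4230 µg/L

k = ln2 / t½ = 0.693147 / 38.4 = 0.01805 h⁻¹
C = C₀ · e^(−k·t) = 11.00 × e^(−0.01805 × 52.9)
  = 11.00 × 0.3849 = 4.234 mg/L
Convert: 4.234 mg/L × 1000 = 4234 µg/L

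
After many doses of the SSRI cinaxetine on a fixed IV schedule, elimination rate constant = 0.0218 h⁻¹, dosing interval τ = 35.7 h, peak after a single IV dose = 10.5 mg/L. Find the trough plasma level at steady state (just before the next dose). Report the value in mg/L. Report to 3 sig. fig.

e^(−kτ) = e^(−0.02180 × 35.7) = 0.4592
Accumulation ratio R = 1 / (1 − e^(−kτ)) = 1 / (1 − 0.4592) = 1.849
Steady-state trough = C₀ × R × e^(−kτ) = 10.5 × 1.849 × 0.4592 = 8.915 mg/L

8.92 mg/L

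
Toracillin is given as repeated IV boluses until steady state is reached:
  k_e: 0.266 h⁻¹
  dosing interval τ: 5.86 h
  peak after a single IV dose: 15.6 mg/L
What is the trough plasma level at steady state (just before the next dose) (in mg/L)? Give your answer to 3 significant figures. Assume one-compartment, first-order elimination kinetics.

e^(−kτ) = e^(−0.2660 × 5.86) = 0.2104
Accumulation ratio R = 1 / (1 − e^(−kτ)) = 1 / (1 − 0.2104) = 1.266
Steady-state trough = C₀ × R × e^(−kτ) = 15.6 × 1.266 × 0.2104 = 4.155 mg/L

4.16 mg/L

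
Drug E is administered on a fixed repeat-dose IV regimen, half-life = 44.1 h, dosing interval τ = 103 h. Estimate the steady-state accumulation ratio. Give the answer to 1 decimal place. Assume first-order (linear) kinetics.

k = ln2 / t½ = 0.693147 / 44.1 = 0.01572 h⁻¹
e^(−kτ) = e^(−0.01572 × 103) = 0.1981
Accumulation ratio R = 1 / (1 − e^(−kτ)) = 1 / (1 − 0.1981) = 1.247

1.2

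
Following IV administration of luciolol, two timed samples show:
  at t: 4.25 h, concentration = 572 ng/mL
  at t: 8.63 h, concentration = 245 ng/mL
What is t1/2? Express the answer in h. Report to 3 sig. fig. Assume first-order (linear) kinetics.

k = ln(C₁/C₂) / (t₂ − t₁) = ln(572/245) / (8.63 − 4.25)
  = 0.8479 / 4.380 = 0.1936 h⁻¹
t½ = ln2 / k = 0.693147 / 0.1936 = 3.580 h

3.58 h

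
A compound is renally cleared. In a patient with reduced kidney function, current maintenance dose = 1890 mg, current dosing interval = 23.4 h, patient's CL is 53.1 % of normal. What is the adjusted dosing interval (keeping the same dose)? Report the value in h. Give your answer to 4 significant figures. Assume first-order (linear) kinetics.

44.07 h

To keep the same average steady-state level, dosing rate must scale with clearance.
CL ratio = 53.1 / 100 = 0.5310
New interval (same dose) = 23.4 / 0.5310 = 44.07 h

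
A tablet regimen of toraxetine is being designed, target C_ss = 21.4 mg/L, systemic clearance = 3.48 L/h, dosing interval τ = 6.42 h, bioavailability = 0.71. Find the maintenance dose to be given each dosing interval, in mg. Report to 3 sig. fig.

673 mg

At steady state, F × (Dose/τ) = Css × CL.
Dose = Css × CL × τ / F = 21.4 × 3.480 × 6.42 / 0.71 = 673.4 mg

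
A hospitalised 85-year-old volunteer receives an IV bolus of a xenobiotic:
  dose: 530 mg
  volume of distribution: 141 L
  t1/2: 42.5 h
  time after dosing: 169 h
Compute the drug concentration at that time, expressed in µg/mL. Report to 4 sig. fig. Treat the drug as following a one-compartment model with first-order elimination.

C₀ = Dose / Vd = 530.0 / 141 = 3.759 mg/L
k = ln2 / t½ = 0.693147 / 42.5 = 0.01631 h⁻¹
C = C₀ · e^(−k·t) = 3.759 × e^(−0.01631 × 169)
  = 3.759 × 0.06352 = 0.2388 mg/L
(0.2388 mg/L = 0.2388 µg/mL)

0.2388 µg/mL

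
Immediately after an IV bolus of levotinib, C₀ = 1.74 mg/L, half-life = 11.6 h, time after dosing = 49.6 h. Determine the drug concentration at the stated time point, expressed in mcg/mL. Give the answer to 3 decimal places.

k = ln2 / t½ = 0.693147 / 11.6 = 0.05975 h⁻¹
C = C₀ · e^(−k·t) = 1.740 × e^(−0.05975 × 49.6)
  = 1.740 × 0.05163 = 0.08984 mg/L
(0.08984 mg/L = 0.08984 mcg/mL)

0.090 mcg/mL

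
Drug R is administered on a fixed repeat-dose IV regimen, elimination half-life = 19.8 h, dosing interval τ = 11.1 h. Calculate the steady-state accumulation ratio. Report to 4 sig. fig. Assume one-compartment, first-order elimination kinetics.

k = ln2 / t½ = 0.693147 / 19.8 = 0.03501 h⁻¹
e^(−kτ) = e^(−0.03501 × 11.1) = 0.6780
Accumulation ratio R = 1 / (1 − e^(−kτ)) = 1 / (1 − 0.6780) = 3.106

3.106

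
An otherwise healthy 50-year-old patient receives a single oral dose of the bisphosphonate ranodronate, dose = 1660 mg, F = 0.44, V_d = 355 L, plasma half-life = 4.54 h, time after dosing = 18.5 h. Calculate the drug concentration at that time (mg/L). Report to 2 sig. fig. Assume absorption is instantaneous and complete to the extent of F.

0.12 mg/L

Amount reaching circulation = F × Dose = 0.44 × 1660 = 730.4 mg
C₀ = F·Dose / Vd = 730.4 / 355 = 2.057 mg/L
k = ln2 / t½ = 0.693147 / 4.54 = 0.1527 h⁻¹
C = C₀ · e^(−k·t) = 2.057 × e^(−0.1527 × 18.5)
  = 2.057 × 0.05931 = 0.1220 mg/L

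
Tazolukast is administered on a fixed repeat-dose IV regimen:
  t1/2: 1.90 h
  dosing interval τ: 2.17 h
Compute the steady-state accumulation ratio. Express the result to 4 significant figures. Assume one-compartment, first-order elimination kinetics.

1.828

k = ln2 / t½ = 0.693147 / 1.90 = 0.3648 h⁻¹
e^(−kτ) = e^(−0.3648 × 2.17) = 0.4531
Accumulation ratio R = 1 / (1 − e^(−kτ)) = 1 / (1 − 0.4531) = 1.828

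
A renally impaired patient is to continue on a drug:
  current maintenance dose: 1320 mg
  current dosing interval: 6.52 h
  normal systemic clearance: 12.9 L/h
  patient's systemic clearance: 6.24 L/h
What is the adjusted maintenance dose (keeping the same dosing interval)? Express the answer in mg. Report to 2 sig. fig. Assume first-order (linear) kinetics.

To keep the same average steady-state level, dosing rate must scale with clearance.
CL ratio = 6.24 / 12.9 = 0.4837
New dose (same interval) = 1320 × 0.4837 = 638.5 mg

640 mg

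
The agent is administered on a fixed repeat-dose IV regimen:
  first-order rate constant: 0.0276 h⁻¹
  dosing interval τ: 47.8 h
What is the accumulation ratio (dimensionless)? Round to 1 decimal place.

e^(−kτ) = e^(−0.02760 × 47.8) = 0.2673
Accumulation ratio R = 1 / (1 − e^(−kτ)) = 1 / (1 − 0.2673) = 1.365

1.4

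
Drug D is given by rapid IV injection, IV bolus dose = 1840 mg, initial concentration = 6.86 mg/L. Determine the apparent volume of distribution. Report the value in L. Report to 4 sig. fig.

268.2 L

Vd = Dose / C₀ = 1840 / 6.86 = 268.2 L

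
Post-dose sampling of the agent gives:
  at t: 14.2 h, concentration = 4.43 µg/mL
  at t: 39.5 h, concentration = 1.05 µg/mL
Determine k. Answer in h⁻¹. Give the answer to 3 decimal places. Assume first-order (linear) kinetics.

k = ln(C₁/C₂) / (t₂ − t₁) = ln(4.43/1.05) / (39.5 − 14.2)
  = 1.440 / 25.30 = 0.05692 h⁻¹

0.057 h⁻¹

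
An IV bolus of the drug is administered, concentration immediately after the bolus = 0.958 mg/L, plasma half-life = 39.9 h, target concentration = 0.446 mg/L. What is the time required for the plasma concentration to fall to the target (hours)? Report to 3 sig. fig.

44.0 h

k = ln2 / t½ = 0.693147 / 39.9 = 0.01737 h⁻¹
t = ln(C₀ / C) / k = ln(0.9580 / 0.446) / 0.01737
  = ln(2.148) / 0.01737 = 0.7645 / 0.01737 = 44.01 h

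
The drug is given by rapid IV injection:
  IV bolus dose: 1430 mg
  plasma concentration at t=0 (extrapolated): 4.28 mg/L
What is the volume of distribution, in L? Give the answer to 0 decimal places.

Vd = Dose / C₀ = 1430 / 4.28 = 334.1 L

334 L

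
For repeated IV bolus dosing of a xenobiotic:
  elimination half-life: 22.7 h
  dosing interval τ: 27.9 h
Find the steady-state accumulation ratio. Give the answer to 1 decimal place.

k = ln2 / t½ = 0.693147 / 22.7 = 0.03054 h⁻¹
e^(−kτ) = e^(−0.03054 × 27.9) = 0.4265
Accumulation ratio R = 1 / (1 − e^(−kτ)) = 1 / (1 − 0.4265) = 1.744

1.7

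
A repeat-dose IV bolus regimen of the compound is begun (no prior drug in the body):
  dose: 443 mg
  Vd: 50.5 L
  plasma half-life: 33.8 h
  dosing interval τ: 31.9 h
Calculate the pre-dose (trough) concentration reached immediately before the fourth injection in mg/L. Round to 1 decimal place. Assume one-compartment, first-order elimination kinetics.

8.2 mg/L

C₀ per dose = Dose / Vd = 443 / 50.5 = 8.772 mg/L
k = ln2 / t½ = 0.693147 / 33.8 = 0.02051 h⁻¹
Fraction remaining after one interval: r = e^(−kτ) = e^(−0.02051 × 31.9) = 0.5198
Before dose 4, 3 doses have been given (aged 1τ, 2τ, 3τ).
C_trough = C₀ × (r + r² + … + r^3) = C₀ × r(1−r^3)/(1−r)
        = 8.772 × 0.5198 × (1 − 0.1404) / (1 − 0.5198) = 8.162 mg/L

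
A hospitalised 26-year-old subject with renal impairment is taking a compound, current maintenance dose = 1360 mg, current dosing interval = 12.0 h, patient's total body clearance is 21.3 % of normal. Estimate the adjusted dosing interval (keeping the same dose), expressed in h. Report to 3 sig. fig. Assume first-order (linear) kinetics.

56.3 h

To keep the same average steady-state level, dosing rate must scale with clearance.
CL ratio = 21.3 / 100 = 0.2130
New interval (same dose) = 12.0 / 0.2130 = 56.34 h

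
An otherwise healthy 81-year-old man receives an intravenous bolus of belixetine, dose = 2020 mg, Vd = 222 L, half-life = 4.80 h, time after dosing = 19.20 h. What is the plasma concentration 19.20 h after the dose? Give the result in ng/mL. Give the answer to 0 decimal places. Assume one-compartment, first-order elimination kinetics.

C₀ = Dose / Vd = 2020 / 222 = 9.099 mg/L
k = ln2 / t½ = 0.693147 / 4.80 = 0.1444 h⁻¹
t / t½ = 19.20 / 4.80 = 4 half-lives
C = C₀ × (1/2)^4 = 9.099 × 0.06250 = 0.5687 mg/L
Convert: 0.5687 mg/L × 1000 = 568.7 ng/mL

569 ng/mL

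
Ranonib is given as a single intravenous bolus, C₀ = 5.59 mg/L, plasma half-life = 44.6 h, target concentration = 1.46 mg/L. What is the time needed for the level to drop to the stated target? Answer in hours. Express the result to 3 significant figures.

k = ln2 / t½ = 0.693147 / 44.6 = 0.01554 h⁻¹
t = ln(C₀ / C) / k = ln(5.590 / 1.46) / 0.01554
  = ln(3.829) / 0.01554 = 1.343 / 0.01554 = 86.42 h

86.4 h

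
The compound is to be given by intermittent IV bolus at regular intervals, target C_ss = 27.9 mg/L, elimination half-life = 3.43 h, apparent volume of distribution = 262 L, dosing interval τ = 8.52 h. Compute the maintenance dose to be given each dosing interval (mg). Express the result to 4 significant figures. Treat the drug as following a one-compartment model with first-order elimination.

12590 mg

k = ln2 / t½ = 0.693147 / 3.43 = 0.2021 h⁻¹
CL = k × Vd = 0.2021 × 262 = 52.95 L/h
At steady state, Dose/τ = Css × CL.
Dose = Css × CL × τ = 27.9 × 52.95 × 8.52 = 12590 mg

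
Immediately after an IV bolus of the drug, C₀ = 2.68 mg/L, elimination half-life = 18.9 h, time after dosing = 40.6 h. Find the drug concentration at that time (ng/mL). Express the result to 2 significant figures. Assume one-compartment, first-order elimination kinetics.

k = ln2 / t½ = 0.693147 / 18.9 = 0.03667 h⁻¹
C = C₀ · e^(−k·t) = 2.680 × e^(−0.03667 × 40.6)
  = 2.680 × 0.2256 = 0.6046 mg/L
Convert: 0.6046 mg/L × 1000 = 604.6 ng/mL

600 ng/mL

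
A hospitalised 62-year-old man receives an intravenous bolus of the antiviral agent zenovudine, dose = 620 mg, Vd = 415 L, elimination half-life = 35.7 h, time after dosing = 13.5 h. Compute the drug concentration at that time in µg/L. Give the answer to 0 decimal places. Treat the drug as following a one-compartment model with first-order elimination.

1149 µg/L

C₀ = Dose / Vd = 620.0 / 415 = 1.494 mg/L
k = ln2 / t½ = 0.693147 / 35.7 = 0.01942 h⁻¹
C = C₀ · e^(−k·t) = 1.494 × e^(−0.01942 × 13.5)
  = 1.494 × 0.7694 = 1.149 mg/L
Convert: 1.149 mg/L × 1000 = 1149 µg/L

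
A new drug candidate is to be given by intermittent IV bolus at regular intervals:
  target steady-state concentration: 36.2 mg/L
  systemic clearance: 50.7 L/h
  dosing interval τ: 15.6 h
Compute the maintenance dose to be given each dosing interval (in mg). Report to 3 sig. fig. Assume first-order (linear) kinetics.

At steady state, Dose/τ = Css × CL.
Dose = Css × CL × τ = 36.2 × 50.70 × 15.6 = 28630 mg

28600 mg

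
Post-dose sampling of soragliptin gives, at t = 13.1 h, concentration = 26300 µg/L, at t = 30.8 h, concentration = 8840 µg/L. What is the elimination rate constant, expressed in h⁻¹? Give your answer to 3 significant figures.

k = ln(C₁/C₂) / (t₂ − t₁) = ln(26300/8840) / (30.8 − 13.1)
  = 1.090 / 17.70 = 0.06158 h⁻¹

0.0616 h⁻¹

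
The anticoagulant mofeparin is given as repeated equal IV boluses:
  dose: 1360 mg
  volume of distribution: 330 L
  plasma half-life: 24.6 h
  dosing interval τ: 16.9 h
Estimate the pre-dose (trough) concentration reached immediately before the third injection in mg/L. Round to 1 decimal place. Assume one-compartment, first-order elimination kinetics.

4.1 mg/L

C₀ per dose = Dose / Vd = 1360 / 330 = 4.121 mg/L
k = ln2 / t½ = 0.693147 / 24.6 = 0.02818 h⁻¹
Fraction remaining after one interval: r = e^(−kτ) = e^(−0.02818 × 16.9) = 0.6211
Before dose 3, 2 doses have been given (aged 1τ, 2τ).
C_trough = C₀ × (r + r²) = 4.121 × (0.6211 + 0.3858) = 4.149 mg/L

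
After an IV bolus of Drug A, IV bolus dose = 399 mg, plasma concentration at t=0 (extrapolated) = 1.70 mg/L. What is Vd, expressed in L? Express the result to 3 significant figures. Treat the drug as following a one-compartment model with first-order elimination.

235 L

Vd = Dose / C₀ = 399.0 / 1.70 = 234.7 L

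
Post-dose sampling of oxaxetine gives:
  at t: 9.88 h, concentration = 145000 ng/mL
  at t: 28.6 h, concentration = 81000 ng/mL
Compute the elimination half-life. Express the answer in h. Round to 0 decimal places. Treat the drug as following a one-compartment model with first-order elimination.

22 h

k = ln(C₁/C₂) / (t₂ − t₁) = ln(145000/81000) / (28.6 − 9.88)
  = 0.5823 / 18.72 = 0.03111 h⁻¹
t½ = ln2 / k = 0.693147 / 0.03111 = 22.28 h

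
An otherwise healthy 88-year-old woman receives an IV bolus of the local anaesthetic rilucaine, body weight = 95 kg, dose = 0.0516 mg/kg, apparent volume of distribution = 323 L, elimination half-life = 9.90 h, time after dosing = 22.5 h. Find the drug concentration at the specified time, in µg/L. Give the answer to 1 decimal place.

3.1 µg/L

Total dose = 0.0516 × 95 = 4.902 mg
C₀ = Dose / Vd = 4.902 / 323 = 0.01518 mg/L
k = ln2 / t½ = 0.693147 / 9.90 = 0.07001 h⁻¹
C = C₀ · e^(−k·t) = 0.01518 × e^(−0.07001 × 22.5)
  = 0.01518 × 0.2070 = 0.003142 mg/L
Convert: 0.003142 mg/L × 1000 = 3.142 µg/L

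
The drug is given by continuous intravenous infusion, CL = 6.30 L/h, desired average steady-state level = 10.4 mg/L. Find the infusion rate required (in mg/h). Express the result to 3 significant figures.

65.5 mg/h

At steady state, infusion rate R₀ = Css × CL = 10.4 × 6.300 = 65.52 mg/h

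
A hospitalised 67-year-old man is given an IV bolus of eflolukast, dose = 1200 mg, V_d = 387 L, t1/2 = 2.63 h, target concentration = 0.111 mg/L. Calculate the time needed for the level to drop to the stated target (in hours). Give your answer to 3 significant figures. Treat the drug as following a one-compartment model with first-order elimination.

C₀ = Dose / Vd = 1200 / 387 = 3.101 mg/L
k = ln2 / t½ = 0.693147 / 2.63 = 0.2636 h⁻¹
t = ln(C₀ / C) / k = ln(3.101 / 0.111) / 0.2636
  = ln(27.94) / 0.2636 = 3.330 / 0.2636 = 12.63 h

12.6 h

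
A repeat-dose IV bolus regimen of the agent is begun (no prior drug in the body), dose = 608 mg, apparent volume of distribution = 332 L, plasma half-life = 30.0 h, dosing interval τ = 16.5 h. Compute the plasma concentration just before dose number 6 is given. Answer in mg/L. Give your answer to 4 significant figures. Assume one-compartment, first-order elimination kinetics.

3.360 mg/L

C₀ per dose = Dose / Vd = 608 / 332 = 1.831 mg/L
k = ln2 / t½ = 0.693147 / 30.0 = 0.02310 h⁻¹
Fraction remaining after one interval: r = e^(−kτ) = e^(−0.02310 × 16.5) = 0.6831
Before dose 6, 5 doses have been given (aged 1τ, 2τ, 3τ, 4τ, 5τ).
C_trough = C₀ × (r + r² + … + r^5) = C₀ × r(1−r^5)/(1−r)
        = 1.831 × 0.6831 × (1 − 0.1487) / (1 − 0.6831) = 3.360 mg/L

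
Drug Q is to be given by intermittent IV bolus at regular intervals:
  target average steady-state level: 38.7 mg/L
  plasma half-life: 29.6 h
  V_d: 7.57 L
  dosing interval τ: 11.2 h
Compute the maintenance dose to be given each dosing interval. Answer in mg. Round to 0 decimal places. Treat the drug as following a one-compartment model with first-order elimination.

77 mg

k = ln2 / t½ = 0.693147 / 29.6 = 0.02342 h⁻¹
CL = k × Vd = 0.02342 × 7.57 = 0.1773 L/h
At steady state, Dose/τ = Css × CL.
Dose = Css × CL × τ = 38.7 × 0.1773 × 11.2 = 76.85 mg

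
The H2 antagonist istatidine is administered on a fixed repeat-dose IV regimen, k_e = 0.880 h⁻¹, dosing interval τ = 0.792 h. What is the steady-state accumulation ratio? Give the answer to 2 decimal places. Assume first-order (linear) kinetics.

e^(−kτ) = e^(−0.8800 × 0.792) = 0.4981
Accumulation ratio R = 1 / (1 − e^(−kτ)) = 1 / (1 − 0.4981) = 1.992

1.99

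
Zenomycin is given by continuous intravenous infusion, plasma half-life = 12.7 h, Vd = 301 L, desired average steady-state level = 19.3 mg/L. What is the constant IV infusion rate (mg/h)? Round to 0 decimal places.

317 mg/h

k = ln2 / t½ = 0.693147 / 12.7 = 0.05458 h⁻¹
CL = k × Vd = 0.05458 × 301 = 16.43 L/h
At steady state, infusion rate R₀ = Css × CL = 19.3 × 16.43 = 317.1 mg/h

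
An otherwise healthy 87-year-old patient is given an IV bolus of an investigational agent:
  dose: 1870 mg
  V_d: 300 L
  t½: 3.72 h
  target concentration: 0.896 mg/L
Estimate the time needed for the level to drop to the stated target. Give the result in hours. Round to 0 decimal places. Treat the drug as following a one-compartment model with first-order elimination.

C₀ = Dose / Vd = 1870 / 300 = 6.233 mg/L
k = ln2 / t½ = 0.693147 / 3.72 = 0.1863 h⁻¹
t = ln(C₀ / C) / k = ln(6.233 / 0.896) / 0.1863
  = ln(6.956) / 0.1863 = 1.940 / 0.1863 = 10.41 h

10 h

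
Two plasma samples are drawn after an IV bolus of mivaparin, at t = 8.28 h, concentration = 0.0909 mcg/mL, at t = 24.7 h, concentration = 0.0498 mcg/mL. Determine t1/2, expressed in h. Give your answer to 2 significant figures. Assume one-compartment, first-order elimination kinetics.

19 h

k = ln(C₁/C₂) / (t₂ − t₁) = ln(0.0909/0.0498) / (24.7 − 8.28)
  = 0.6017 / 16.42 = 0.03664 h⁻¹
t½ = ln2 / k = 0.693147 / 0.03664 = 18.92 h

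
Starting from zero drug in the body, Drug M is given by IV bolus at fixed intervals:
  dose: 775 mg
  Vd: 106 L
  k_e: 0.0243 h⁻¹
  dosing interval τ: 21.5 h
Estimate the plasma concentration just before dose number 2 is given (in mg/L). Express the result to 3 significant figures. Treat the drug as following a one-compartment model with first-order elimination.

C₀ per dose = Dose / Vd = 775 / 106 = 7.311 mg/L
Fraction remaining after one interval: r = e^(−kτ) = e^(−0.02430 × 21.5) = 0.5931
Before dose 2, 1 dose has been given (aged 1τ).
C_trough = C₀ × r = 7.311 × 0.5931 = 4.336 mg/L

4.34 mg/L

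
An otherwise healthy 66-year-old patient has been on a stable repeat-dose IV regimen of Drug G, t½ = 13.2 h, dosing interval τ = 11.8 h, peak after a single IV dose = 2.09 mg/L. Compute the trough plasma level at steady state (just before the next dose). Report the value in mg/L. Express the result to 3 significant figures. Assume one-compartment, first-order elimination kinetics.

2.44 mg/L

k = ln2 / t½ = 0.693147 / 13.2 = 0.05251 h⁻¹
e^(−kτ) = e^(−0.05251 × 11.8) = 0.5381
Accumulation ratio R = 1 / (1 − e^(−kτ)) = 1 / (1 − 0.5381) = 2.165
Steady-state trough = C₀ × R × e^(−kτ) = 2.09 × 2.165 × 0.5381 = 2.435 mg/L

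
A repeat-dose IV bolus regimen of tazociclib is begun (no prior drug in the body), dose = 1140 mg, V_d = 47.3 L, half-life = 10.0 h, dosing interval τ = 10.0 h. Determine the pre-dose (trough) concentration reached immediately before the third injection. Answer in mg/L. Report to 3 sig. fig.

18.1 mg/L

C₀ per dose = Dose / Vd = 1140 / 47.3 = 24.10 mg/L
k = ln2 / t½ = 0.693147 / 10.0 = 0.06931 h⁻¹
Fraction remaining after one interval: r = e^(−kτ) = e^(−0.06931 × 10.0) = 0.5000
Before dose 3, 2 doses have been given (aged 1τ, 2τ).
C_trough = C₀ × (r + r²) = 24.10 × (0.5000 + 0.2500) = 18.08 mg/L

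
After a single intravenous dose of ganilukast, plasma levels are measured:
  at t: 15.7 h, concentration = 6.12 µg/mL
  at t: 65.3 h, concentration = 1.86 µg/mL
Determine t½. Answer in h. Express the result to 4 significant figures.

28.87 h

k = ln(C₁/C₂) / (t₂ − t₁) = ln(6.12/1.86) / (65.3 − 15.7)
  = 1.191 / 49.60 = 0.02401 h⁻¹
t½ = ln2 / k = 0.693147 / 0.02401 = 28.87 h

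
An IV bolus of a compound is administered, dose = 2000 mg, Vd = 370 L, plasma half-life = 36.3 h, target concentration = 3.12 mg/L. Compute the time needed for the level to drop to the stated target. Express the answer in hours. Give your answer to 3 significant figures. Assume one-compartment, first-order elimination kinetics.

C₀ = Dose / Vd = 2000 / 370 = 5.405 mg/L
k = ln2 / t½ = 0.693147 / 36.3 = 0.01909 h⁻¹
t = ln(C₀ / C) / k = ln(5.405 / 3.12) / 0.01909
  = ln(1.732) / 0.01909 = 0.5493 / 0.01909 = 28.77 h

28.8 h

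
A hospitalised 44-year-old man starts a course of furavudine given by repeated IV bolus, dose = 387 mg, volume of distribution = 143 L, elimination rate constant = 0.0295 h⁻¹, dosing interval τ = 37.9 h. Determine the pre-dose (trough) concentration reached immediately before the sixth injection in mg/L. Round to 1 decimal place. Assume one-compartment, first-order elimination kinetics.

1.3 mg/L

C₀ per dose = Dose / Vd = 387 / 143 = 2.706 mg/L
Fraction remaining after one interval: r = e^(−kτ) = e^(−0.02950 × 37.9) = 0.3269
Before dose 6, 5 doses have been given (aged 1τ, 2τ, 3τ, 4τ, 5τ).
C_trough = C₀ × (r + r² + … + r^5) = C₀ × r(1−r^5)/(1−r)
        = 2.706 × 0.3269 × (1 − 0.003733) / (1 − 0.3269) = 1.309 mg/L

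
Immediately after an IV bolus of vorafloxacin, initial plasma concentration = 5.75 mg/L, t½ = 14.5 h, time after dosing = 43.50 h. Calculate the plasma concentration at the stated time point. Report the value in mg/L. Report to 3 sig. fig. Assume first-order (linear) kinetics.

0.719 mg/L

k = ln2 / t½ = 0.693147 / 14.5 = 0.04780 h⁻¹
t / t½ = 43.50 / 14.5 = 3 half-lives
C = C₀ × (1/2)^3 = 5.750 × 0.1250 = 0.7188 mg/L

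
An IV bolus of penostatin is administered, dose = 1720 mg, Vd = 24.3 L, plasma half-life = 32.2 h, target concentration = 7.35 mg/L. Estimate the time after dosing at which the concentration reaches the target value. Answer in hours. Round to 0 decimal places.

C₀ = Dose / Vd = 1720 / 24.3 = 70.78 mg/L
k = ln2 / t½ = 0.693147 / 32.2 = 0.02153 h⁻¹
t = ln(C₀ / C) / k = ln(70.78 / 7.35) / 0.02153
  = ln(9.630) / 0.02153 = 2.265 / 0.02153 = 105.2 h

105 h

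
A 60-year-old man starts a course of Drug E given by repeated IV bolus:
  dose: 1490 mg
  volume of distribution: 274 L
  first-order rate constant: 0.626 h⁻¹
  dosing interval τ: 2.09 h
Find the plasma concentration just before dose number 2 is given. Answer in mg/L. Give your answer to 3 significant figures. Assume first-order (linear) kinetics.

C₀ per dose = Dose / Vd = 1490 / 274 = 5.438 mg/L
Fraction remaining after one interval: r = e^(−kτ) = e^(−0.6260 × 2.09) = 0.2703
Before dose 2, 1 dose has been given (aged 1τ).
C_trough = C₀ × r = 5.438 × 0.2703 = 1.470 mg/L

1.47 mg/L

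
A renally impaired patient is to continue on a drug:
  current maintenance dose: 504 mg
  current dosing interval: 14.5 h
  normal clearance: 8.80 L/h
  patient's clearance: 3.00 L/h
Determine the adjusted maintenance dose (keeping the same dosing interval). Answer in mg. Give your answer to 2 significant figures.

170 mg

To keep the same average steady-state level, dosing rate must scale with clearance.
CL ratio = 3.00 / 8.80 = 0.3409
New dose (same interval) = 504 × 0.3409 = 171.8 mg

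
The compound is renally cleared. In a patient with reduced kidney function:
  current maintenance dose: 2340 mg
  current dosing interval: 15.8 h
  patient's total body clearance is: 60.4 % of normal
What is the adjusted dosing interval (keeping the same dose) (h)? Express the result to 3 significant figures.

26.2 h

To keep the same average steady-state level, dosing rate must scale with clearance.
CL ratio = 60.4 / 100 = 0.6040
New interval (same dose) = 15.8 / 0.6040 = 26.16 h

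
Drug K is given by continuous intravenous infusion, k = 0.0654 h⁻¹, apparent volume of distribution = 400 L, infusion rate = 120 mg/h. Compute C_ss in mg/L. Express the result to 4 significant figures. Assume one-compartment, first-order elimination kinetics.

CL = k × Vd = 0.06540 × 400 = 26.16 L/h
At steady state Css = R₀ / CL = 120 / 26.16 = 4.587 mg/L

4.587 mg/L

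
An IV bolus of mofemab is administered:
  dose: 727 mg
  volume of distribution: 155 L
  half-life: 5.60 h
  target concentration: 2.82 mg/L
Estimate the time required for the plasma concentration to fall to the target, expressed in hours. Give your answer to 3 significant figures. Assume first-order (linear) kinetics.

C₀ = Dose / Vd = 727.0 / 155 = 4.690 mg/L
k = ln2 / t½ = 0.693147 / 5.60 = 0.1238 h⁻¹
t = ln(C₀ / C) / k = ln(4.690 / 2.82) / 0.1238
  = ln(1.663) / 0.1238 = 0.5086 / 0.1238 = 4.108 h

4.11 h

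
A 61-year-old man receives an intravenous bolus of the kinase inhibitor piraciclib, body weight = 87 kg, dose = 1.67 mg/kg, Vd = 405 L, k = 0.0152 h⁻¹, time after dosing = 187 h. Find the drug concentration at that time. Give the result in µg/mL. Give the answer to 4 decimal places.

Total dose = 1.67 × 87 = 145.3 mg
C₀ = Dose / Vd = 145.3 / 405 = 0.3588 mg/L
C = C₀ · e^(−k·t) = 0.3588 × e^(−0.01520 × 187)
  = 0.3588 × 0.05829 = 0.02091 mg/L
(0.02091 mg/L = 0.02091 µg/mL)

0.0209 µg/mL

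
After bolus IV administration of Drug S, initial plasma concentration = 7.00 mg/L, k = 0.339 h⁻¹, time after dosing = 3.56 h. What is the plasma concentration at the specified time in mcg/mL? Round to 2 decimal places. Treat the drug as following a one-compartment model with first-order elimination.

2.09 mcg/mL

C = C₀ · e^(−k·t) = 7.000 × e^(−0.3390 × 3.56)
  = 7.000 × 0.2991 = 2.094 mg/L
(2.094 mg/L = 2.094 mcg/mL)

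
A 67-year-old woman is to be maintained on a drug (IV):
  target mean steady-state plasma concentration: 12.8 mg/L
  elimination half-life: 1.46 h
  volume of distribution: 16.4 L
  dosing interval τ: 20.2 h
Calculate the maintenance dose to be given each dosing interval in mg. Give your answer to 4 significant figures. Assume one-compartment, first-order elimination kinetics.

2013 mg

k = ln2 / t½ = 0.693147 / 1.46 = 0.4748 h⁻¹
CL = k × Vd = 0.4748 × 16.4 = 7.787 L/h
At steady state, Dose/τ = Css × CL.
Dose = Css × CL × τ = 12.8 × 7.787 × 20.2 = 2013 mg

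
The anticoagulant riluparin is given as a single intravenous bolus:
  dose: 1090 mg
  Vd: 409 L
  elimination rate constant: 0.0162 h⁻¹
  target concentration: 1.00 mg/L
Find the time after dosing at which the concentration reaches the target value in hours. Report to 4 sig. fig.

C₀ = Dose / Vd = 1090 / 409 = 2.665 mg/L
t = ln(C₀ / C) / k = ln(2.665 / 1.00) / 0.01620
  = ln(2.665) / 0.01620 = 0.9802 / 0.01620 = 60.51 h

60.51 h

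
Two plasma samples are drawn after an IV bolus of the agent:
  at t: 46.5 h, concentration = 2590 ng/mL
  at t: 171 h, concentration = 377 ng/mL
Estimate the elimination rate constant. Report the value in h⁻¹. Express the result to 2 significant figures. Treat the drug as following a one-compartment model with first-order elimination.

0.015 h⁻¹

k = ln(C₁/C₂) / (t₂ − t₁) = ln(2590/377) / (171 − 46.5)
  = 1.927 / 124.5 = 0.01548 h⁻¹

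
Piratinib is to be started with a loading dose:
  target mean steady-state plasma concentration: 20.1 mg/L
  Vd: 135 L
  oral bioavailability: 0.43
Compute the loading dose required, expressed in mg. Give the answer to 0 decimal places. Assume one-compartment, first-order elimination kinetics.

6310 mg

LD = Css × Vd / F = 20.1 × 135 / 0.43 = 6310 mg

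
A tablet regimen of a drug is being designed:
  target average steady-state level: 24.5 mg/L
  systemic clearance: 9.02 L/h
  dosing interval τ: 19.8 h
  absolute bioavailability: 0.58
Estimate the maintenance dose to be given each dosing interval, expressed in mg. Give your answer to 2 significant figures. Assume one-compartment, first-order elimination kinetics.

At steady state, F × (Dose/τ) = Css × CL.
Dose = Css × CL × τ / F = 24.5 × 9.020 × 19.8 / 0.58 = 7544 mg

7500 mg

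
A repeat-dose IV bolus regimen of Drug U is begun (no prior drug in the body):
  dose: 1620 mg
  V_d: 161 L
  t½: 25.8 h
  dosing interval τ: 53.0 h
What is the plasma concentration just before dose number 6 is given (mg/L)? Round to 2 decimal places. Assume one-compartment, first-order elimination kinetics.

3.19 mg/L

C₀ per dose = Dose / Vd = 1620 / 161 = 10.06 mg/L
k = ln2 / t½ = 0.693147 / 25.8 = 0.02687 h⁻¹
Fraction remaining after one interval: r = e^(−kτ) = e^(−0.02687 × 53.0) = 0.2407
Before dose 6, 5 doses have been given (aged 1τ, 2τ, 3τ, 4τ, 5τ).
C_trough = C₀ × (r + r² + … + r^5) = C₀ × r(1−r^5)/(1−r)
        = 10.06 × 0.2407 × (1 − 0.0008079) / (1 − 0.2407) = 3.186 mg/L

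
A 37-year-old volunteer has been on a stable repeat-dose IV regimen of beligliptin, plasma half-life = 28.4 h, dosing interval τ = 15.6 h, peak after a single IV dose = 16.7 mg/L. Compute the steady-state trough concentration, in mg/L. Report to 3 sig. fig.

k = ln2 / t½ = 0.693147 / 28.4 = 0.02441 h⁻¹
e^(−kτ) = e^(−0.02441 × 15.6) = 0.6833
Accumulation ratio R = 1 / (1 − e^(−kτ)) = 1 / (1 − 0.6833) = 3.158
Steady-state trough = C₀ × R × e^(−kτ) = 16.7 × 3.158 × 0.6833 = 36.04 mg/L

36.0 mg/L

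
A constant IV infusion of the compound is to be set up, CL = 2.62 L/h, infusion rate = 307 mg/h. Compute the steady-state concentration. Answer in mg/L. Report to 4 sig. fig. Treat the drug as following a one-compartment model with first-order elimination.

117.2 mg/L

At steady state Css = R₀ / CL = 307 / 2.620 = 117.2 mg/L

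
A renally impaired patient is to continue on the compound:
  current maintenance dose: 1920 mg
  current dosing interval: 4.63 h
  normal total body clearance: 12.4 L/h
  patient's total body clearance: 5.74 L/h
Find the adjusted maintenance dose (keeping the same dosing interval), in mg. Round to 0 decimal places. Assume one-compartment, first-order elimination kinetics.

889 mg

To keep the same average steady-state level, dosing rate must scale with clearance.
CL ratio = 5.74 / 12.4 = 0.4629
New dose (same interval) = 1920 × 0.4629 = 888.8 mg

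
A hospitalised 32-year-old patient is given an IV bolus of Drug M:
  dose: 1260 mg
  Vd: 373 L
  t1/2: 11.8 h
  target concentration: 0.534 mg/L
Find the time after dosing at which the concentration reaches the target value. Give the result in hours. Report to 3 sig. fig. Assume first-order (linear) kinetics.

C₀ = Dose / Vd = 1260 / 373 = 3.378 mg/L
k = ln2 / t½ = 0.693147 / 11.8 = 0.05874 h⁻¹
t = ln(C₀ / C) / k = ln(3.378 / 0.534) / 0.05874
  = ln(6.326) / 0.05874 = 1.845 / 0.05874 = 31.41 h

31.4 h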